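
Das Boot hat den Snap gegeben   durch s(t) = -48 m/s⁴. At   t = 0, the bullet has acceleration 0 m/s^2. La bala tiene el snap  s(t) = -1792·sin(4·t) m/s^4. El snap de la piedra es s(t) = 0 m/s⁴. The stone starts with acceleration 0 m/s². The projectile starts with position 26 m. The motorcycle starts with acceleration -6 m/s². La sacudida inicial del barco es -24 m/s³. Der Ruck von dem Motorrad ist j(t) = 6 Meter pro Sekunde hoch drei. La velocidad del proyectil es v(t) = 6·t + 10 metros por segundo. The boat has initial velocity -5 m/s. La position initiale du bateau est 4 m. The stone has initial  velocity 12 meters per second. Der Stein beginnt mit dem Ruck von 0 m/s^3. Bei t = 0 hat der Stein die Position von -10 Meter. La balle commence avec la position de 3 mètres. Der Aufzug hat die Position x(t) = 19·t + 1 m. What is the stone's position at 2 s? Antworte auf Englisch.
To find the answer, we compute 4 antiderivatives of s(t) = 0. Finding the integral of s(t) and using j(0) = 0: j(t) = 0. Finding the integral of j(t) and using a(0) = 0: a(t) = 0. Finding the antiderivative of a(t) and using v(0) = 12: v(t) = 12. Integrating velocity and using the initial condition x(0) = -10, we get x(t) = 12·t - 10. We have position x(t) = 12·t - 10. Substituting t = 2: x(2) = 14.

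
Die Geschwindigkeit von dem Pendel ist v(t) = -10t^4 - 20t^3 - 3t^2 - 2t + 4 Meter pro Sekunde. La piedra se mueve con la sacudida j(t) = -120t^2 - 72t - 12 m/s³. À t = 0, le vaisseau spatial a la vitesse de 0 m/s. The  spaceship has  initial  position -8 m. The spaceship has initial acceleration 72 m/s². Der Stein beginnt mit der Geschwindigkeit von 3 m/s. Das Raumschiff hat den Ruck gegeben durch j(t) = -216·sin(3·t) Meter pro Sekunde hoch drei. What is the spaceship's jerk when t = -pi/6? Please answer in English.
Using j(t) = -216·sin(3·t) and substituting t = -pi/6, we find j = 216.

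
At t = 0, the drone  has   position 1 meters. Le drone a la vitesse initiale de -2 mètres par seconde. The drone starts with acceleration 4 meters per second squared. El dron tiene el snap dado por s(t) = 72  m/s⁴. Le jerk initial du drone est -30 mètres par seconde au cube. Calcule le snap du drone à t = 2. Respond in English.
From the given snap equation s(t) = 72, we substitute t = 2 to get s = 72.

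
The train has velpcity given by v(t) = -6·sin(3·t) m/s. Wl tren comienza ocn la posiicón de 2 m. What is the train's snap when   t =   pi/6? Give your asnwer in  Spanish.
Para resolver esto, necesitamos tomar 3 derivadas de nuestra ecuación de la velocidad v(t) = -6·sin(3·t). Tomando d/dt de v(t), encontramos a(t) = -18·cos(3·t). Derivando la aceleración, obtenemos la sacudida: j(t) = 54·sin(3·t). La derivada de la sacudida da el snap: s(t) = 162·cos(3·t). De la ecuación del snap s(t) = 162·cos(3·t), sustituimos t = pi/6 para obtener s = 0.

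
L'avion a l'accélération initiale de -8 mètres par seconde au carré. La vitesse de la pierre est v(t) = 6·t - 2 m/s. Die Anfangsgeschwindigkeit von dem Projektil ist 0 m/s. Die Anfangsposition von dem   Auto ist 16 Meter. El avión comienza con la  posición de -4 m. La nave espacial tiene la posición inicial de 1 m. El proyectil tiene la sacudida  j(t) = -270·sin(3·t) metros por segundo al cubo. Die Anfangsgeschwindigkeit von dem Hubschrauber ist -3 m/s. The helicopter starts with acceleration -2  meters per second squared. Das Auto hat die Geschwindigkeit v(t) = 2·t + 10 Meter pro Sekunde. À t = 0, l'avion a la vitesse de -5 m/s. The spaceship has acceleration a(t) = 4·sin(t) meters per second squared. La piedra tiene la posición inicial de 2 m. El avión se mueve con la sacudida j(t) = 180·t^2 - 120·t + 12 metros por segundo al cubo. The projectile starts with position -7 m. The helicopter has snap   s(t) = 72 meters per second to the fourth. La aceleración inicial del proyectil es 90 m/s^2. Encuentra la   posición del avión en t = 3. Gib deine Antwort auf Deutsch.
Um dies zu lösen, müssen wir 3 Integrale unserer Gleichung für den Ruck j(t) = 180·t^2 - 120·t + 12 finden. Das Integral von dem Ruck ist die Beschleunigung. Mit a(0) = -8 erhalten wir a(t) = 60·t^3 - 60·t^2 + 12·t - 8. Durch Integration von der Beschleunigung und Verwendung der Anfangsbedingung v(0) = -5, erhalten wir v(t) = 15·t^4 - 20·t^3 + 6·t^2 - 8·t - 5. Mit ∫v(t)dt und Anwendung von x(0) = -4, finden wir x(t) = 3·t^5 - 5·t^4 + 2·t^3 - 4·t^2 - 5·t - 4. Mit x(t) = 3·t^5 - 5·t^4 + 2·t^3 - 4·t^2 - 5·t - 4 und Einsetzen von t = 3, finden wir x = 323.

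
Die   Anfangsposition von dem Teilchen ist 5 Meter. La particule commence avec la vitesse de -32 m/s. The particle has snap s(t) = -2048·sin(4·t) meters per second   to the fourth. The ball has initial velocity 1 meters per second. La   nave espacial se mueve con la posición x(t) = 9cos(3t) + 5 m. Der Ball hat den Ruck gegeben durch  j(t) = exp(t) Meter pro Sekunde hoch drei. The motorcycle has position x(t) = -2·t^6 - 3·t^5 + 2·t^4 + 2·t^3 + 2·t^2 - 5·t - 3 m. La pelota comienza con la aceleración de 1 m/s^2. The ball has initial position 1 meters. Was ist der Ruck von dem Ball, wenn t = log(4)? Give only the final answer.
Der Ruck bei t = log(4) ist j = 4.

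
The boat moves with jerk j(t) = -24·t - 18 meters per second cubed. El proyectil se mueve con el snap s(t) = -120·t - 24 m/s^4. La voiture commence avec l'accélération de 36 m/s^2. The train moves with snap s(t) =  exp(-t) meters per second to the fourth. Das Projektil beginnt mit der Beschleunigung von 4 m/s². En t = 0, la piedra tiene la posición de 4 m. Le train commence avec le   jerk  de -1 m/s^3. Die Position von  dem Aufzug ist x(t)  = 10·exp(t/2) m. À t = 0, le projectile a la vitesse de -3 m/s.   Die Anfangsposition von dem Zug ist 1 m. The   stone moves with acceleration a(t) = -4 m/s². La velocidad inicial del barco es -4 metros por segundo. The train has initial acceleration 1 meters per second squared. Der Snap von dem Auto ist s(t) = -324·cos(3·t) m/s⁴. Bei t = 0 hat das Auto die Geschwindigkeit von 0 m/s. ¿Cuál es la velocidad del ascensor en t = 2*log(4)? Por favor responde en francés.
En partant de la position x(t) = 10·exp(t/2), nous prenons 1 dérivée. La dérivée de la position donne la vitesse: v(t) = 5·exp(t/2). Nous avons la vitesse v(t) = 5·exp(t/2). En substituant t = 2*log(4): v(2*log(4)) = 20.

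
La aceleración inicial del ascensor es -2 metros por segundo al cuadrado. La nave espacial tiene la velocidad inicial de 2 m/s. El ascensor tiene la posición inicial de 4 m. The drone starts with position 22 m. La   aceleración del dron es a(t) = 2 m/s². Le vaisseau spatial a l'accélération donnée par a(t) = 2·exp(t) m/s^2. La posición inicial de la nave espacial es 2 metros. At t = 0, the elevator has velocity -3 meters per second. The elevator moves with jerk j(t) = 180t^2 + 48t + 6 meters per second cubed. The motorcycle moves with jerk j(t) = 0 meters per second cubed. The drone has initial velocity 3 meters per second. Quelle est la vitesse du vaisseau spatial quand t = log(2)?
En partant de l'accélération a(t) = 2·exp(t), nous prenons 1 intégrale. En intégrant l'accélération et en utilisant la condition initiale v(0) = 2, nous obtenons v(t) = 2·exp(t). En utilisant v(t) = 2·exp(t) et en substituant t = log(2), nous trouvons v = 4.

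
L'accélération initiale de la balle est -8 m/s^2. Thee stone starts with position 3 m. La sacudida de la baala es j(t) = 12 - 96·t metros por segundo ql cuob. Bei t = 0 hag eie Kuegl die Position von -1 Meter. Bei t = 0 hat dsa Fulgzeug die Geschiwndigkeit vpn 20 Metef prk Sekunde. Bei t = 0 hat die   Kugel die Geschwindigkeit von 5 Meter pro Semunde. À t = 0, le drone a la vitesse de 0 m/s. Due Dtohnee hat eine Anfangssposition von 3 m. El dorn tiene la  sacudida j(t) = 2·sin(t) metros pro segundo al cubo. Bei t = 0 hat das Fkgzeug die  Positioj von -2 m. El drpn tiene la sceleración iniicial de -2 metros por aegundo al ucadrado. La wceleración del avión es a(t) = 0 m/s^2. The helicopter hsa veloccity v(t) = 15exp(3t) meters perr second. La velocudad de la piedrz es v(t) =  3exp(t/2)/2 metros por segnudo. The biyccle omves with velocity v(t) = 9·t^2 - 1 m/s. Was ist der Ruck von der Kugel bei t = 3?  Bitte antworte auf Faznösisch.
Nous avons le jerk j(t) = 12 - 96·t. En substituant t = 3: j(3) = -276.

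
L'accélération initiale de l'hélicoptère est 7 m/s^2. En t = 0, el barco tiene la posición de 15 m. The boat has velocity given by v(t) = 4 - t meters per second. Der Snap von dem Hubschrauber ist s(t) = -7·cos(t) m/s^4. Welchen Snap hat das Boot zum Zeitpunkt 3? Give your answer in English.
Starting from velocity v(t) = 4 - t, we take 3 derivatives. The derivative of velocity gives acceleration: a(t) = -1. Taking d/dt of a(t), we find j(t) = 0. The derivative of jerk gives snap: s(t) = 0. From the given snap equation s(t) = 0, we substitute t = 3 to get s = 0.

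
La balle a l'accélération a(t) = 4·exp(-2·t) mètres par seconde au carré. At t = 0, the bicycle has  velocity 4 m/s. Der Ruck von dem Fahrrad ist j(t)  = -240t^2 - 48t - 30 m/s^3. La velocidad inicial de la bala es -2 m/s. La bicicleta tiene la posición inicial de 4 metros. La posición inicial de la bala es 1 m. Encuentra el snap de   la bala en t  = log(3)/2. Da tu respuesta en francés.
Pour résoudre ceci, nous devons prendre 2 dérivées de notre équation de l'accélération a(t) = 4·exp(-2·t). La dérivée de l'accélération donne le jerk: j(t) = -8·exp(-2·t). La dérivée du jerk donne le snap: s(t) = 16·exp(-2·t). En utilisant s(t) = 16·exp(-2·t) et en substituant t = log(3)/2, nous trouvons s = 16/3.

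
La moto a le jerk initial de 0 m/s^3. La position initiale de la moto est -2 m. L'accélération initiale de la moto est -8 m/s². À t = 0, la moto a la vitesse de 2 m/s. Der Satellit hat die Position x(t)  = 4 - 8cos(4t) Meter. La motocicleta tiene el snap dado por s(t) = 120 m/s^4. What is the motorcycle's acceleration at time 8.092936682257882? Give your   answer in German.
Ausgehend von dem Snap s(t) = 120, nehmen wir 2 Integrale. Durch Integration von dem Snap und Verwendung der Anfangsbedingung j(0) = 0, erhalten wir j(t) = 120·t. Die Stammfunktion von dem Ruck, mit a(0) = -8, ergibt die Beschleunigung: a(t) = 60·t^2 - 8. Mit a(t) = 60·t^2 - 8 und Einsetzen von t = 8.092936682257882, finden wir a = 3921.73744858211.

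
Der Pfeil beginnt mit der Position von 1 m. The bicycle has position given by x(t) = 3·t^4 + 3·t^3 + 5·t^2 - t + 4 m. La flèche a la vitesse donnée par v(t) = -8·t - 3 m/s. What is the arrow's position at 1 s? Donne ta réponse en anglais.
We must find the integral of our velocity equation v(t) = -8·t - 3 1 time. The antiderivative of velocity, with x(0) = 1, gives position: x(t) = -4·t^2 - 3·t + 1. Using x(t) = -4·t^2 - 3·t + 1 and substituting t = 1, we find x = -6.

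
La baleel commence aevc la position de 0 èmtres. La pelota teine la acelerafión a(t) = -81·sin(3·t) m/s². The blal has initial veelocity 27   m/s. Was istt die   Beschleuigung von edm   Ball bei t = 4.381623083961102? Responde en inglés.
We have acceleration a(t) = -81·sin(3·t). Substituting t = 4.381623083961102: a(4.381623083961102) = -44.2881663644849.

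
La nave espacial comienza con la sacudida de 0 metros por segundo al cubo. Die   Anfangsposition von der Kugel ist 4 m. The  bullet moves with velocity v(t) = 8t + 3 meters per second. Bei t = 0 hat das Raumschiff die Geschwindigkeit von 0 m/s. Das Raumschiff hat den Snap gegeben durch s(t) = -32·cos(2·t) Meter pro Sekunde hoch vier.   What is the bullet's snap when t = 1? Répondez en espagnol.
Partiendo de la velocidad v(t) = 8·t + 3, tomamos 3 derivadas. Tomando d/dt de v(t), encontramos a(t) = 8. Derivando la aceleración, obtenemos la sacudida: j(t) = 0. Derivando la sacudida, obtenemos el snap: s(t) = 0. Usando s(t) = 0 y sustituyendo t = 1, encontramos s = 0.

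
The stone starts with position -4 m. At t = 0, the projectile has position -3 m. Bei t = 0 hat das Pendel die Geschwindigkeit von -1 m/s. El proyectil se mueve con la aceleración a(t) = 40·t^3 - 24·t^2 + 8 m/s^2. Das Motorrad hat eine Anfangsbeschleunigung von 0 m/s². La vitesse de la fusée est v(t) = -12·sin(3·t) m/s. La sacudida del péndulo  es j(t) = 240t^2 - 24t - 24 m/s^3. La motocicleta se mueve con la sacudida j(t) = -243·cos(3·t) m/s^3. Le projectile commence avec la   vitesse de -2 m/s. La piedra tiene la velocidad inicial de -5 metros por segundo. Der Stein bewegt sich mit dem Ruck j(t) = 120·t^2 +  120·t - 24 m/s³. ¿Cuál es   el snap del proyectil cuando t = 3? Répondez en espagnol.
Partiendo de la aceleración a(t) = 40·t^3 - 24·t^2 + 8, tomamos 2 derivadas. La derivada de la aceleración da la sacudida: j(t) = 120·t^2 - 48·t. Derivando la sacudida, obtenemos el snap: s(t) = 240·t - 48. Usando s(t) = 240·t - 48 y sustituyendo t = 3, encontramos s = 672.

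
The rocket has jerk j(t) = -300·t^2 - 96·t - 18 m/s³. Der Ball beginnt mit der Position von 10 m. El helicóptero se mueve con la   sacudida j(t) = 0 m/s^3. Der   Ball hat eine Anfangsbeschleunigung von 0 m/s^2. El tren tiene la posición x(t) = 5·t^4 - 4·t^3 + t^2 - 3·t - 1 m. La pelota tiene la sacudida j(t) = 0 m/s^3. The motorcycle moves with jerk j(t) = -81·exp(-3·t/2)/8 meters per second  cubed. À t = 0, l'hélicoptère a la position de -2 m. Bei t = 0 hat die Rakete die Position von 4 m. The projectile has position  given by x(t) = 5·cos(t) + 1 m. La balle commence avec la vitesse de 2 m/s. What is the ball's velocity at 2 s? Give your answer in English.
To solve this, we need to take 2 antiderivatives of our jerk equation j(t) = 0. The integral of jerk is acceleration. Using a(0) = 0, we get a(t) = 0. The antiderivative of acceleration is velocity. Using v(0) = 2, we get v(t) = 2. Using v(t) = 2 and substituting t = 2, we find v = 2.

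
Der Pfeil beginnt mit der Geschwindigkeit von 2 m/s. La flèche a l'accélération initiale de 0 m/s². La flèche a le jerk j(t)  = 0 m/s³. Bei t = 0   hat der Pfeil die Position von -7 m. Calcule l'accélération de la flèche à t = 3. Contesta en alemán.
Um dies zu lösen, müssen wir 1 Stammfunktion unserer Gleichung für den Ruck j(t) = 0 finden. Das Integral von dem Ruck, mit a(0) = 0, ergibt die Beschleunigung: a(t) = 0. Aus der Gleichung für die Beschleunigung a(t) = 0, setzen wir t = 3 ein und erhalten a = 0.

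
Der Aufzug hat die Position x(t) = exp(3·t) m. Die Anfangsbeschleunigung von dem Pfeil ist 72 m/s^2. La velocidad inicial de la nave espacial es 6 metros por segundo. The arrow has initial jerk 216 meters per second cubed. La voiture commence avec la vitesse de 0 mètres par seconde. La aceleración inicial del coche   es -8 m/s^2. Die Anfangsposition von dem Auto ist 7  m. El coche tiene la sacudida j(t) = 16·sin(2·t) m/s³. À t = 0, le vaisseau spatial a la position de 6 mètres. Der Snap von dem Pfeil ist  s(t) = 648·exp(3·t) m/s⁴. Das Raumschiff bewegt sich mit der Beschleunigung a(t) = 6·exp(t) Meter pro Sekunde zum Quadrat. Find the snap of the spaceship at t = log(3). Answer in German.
Wir müssen unsere Gleichung für die Beschleunigung a(t) = 6·exp(t) 2-mal ableiten. Durch Ableiten von der Beschleunigung erhalten wir den Ruck: j(t) = 6·exp(t). Die Ableitung von dem Ruck ergibt den Snap: s(t) = 6·exp(t). Wir haben den Snap s(t) = 6·exp(t). Durch Einsetzen von t = log(3): s(log(3)) = 18.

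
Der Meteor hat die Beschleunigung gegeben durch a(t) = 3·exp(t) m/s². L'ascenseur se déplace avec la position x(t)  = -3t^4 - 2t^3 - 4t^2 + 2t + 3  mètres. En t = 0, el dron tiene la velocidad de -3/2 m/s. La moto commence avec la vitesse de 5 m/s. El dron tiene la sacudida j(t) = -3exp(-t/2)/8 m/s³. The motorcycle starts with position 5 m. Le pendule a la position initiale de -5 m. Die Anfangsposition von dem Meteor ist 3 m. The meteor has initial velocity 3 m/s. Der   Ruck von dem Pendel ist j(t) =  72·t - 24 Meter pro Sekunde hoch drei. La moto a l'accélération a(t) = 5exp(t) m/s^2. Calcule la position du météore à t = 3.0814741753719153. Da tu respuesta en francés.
En partant de l'accélération a(t) = 3·exp(t), nous prenons 2 primitives. En prenant ∫a(t)dt et en appliquant v(0) = 3, nous trouvons v(t) = 3·exp(t). En prenant ∫v(t)dt et en appliquant x(0) = 3, nous trouvons x(t) = 3·exp(t). Nous avons la position x(t) = 3·exp(t). En substituant t = 3.0814741753719153: x(3.0814741753719153) = 65.3715052541041.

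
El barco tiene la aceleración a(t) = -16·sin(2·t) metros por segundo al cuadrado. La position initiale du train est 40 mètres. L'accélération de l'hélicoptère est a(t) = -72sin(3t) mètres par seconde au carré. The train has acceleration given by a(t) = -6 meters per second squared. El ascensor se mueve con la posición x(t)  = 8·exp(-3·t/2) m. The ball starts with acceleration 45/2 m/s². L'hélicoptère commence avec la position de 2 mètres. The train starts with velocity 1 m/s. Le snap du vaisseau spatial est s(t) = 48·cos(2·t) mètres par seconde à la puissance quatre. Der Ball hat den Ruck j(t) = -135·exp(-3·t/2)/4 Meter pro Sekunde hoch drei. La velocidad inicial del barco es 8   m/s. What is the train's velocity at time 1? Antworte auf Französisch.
Nous devons intégrer notre équation de l'accélération a(t) = -6 1 fois. L'intégrale de l'accélération est la vitesse. En utilisant v(0) = 1, nous obtenons v(t) = 1 - 6·t. De l'équation de la vitesse v(t) = 1 - 6·t, nous substituons t = 1 pour obtenir v = -5.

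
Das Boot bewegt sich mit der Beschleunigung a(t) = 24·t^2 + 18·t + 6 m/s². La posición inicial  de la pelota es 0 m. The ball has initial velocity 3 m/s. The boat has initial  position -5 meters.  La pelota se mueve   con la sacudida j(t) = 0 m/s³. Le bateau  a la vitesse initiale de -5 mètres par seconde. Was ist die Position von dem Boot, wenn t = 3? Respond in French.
Nous devons trouver la primitive de notre équation de l'accélération a(t) = 24·t^2 + 18·t + 6 2 fois. L'intégrale de l'accélération est la vitesse. En utilisant v(0) = -5, nous obtenons v(t) = 8·t^3 + 9·t^2 + 6·t - 5. En intégrant la vitesse et en utilisant la condition initiale x(0) = -5, nous obtenons x(t) = 2·t^4 + 3·t^3 + 3·t^2 - 5·t - 5. De l'équation de la position x(t) = 2·t^4 + 3·t^3 + 3·t^2 - 5·t - 5, nous substituons t = 3 pour obtenir x = 250.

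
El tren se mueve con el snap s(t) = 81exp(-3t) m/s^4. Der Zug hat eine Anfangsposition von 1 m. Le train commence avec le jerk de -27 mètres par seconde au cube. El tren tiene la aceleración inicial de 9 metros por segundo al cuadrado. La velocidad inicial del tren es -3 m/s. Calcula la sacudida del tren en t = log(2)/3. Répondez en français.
Nous devons intégrer notre équation du snap s(t) = 81·exp(-3·t) 1 fois. La primitive du snap, avec j(0) = -27, donne le jerk: j(t) = -27·exp(-3·t). En utilisant j(t) = -27·exp(-3·t) et en substituant t = log(2)/3, nous trouvons j = -27/2.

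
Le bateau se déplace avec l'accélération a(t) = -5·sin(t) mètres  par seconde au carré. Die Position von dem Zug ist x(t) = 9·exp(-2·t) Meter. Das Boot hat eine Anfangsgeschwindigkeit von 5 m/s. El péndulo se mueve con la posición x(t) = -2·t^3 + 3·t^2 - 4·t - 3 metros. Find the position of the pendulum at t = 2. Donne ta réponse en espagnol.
Usando x(t) = -2·t^3 + 3·t^2 - 4·t - 3 y sustituyendo t = 2, encontramos x = -15.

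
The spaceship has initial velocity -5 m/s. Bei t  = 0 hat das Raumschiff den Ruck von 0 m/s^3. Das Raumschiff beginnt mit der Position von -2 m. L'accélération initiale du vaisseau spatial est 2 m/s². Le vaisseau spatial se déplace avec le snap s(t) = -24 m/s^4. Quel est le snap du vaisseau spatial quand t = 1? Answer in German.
Wir haben den Snap s(t) = -24. Durch Einsetzen von t = 1: s(1) = -24.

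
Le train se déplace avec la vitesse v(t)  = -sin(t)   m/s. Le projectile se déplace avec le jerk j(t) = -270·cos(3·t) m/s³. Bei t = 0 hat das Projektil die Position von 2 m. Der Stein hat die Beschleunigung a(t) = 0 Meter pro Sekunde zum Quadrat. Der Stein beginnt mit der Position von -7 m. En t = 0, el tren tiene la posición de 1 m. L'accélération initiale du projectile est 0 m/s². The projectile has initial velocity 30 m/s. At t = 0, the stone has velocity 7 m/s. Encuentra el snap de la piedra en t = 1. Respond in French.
Nous devons dériver notre équation de l'accélération a(t) = 0 2 fois. En prenant d/dt de a(t), nous trouvons j(t) = 0. En dérivant le jerk, nous obtenons le snap: s(t) = 0. De l'équation du snap s(t) = 0, nous substituons t = 1 pour obtenir s = 0.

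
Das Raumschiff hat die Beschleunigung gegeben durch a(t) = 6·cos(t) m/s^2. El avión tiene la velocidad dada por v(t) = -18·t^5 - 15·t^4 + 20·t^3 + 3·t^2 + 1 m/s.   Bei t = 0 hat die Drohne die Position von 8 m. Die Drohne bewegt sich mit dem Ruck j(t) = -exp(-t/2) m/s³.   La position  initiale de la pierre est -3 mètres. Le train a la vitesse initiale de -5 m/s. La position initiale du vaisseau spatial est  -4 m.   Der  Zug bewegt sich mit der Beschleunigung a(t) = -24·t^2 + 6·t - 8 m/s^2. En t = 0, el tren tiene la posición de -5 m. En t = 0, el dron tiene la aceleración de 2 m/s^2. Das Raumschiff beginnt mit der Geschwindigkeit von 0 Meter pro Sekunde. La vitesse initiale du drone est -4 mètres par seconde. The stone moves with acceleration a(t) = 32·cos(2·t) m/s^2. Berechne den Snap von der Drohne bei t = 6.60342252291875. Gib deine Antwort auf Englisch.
We must differentiate our jerk equation j(t) = -exp(-t/2) 1 time. Taking d/dt of j(t), we find s(t) = exp(-t/2)/2. Using s(t) = exp(-t/2)/2 and substituting t = 6.60342252291875, we find s = 0.0184100523160996.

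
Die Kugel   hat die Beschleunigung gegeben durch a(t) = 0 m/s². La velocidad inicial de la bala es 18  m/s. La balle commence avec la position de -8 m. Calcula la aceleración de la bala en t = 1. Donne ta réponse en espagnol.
Tenemos la aceleración a(t) = 0. Sustituyendo t = 1: a(1) = 0.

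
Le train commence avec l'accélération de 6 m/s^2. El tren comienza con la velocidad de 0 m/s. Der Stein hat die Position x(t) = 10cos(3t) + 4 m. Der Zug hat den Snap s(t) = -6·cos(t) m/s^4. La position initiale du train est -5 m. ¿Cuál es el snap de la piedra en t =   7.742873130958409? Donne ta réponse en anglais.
Starting from position x(t) = 10·cos(3·t) + 4, we take 4 derivatives. Differentiating position, we get velocity: v(t) = -30·sin(3·t). Differentiating velocity, we get acceleration: a(t) = -90·cos(3·t). Differentiating acceleration, we get jerk: j(t) = 270·sin(3·t). Differentiating jerk, we get snap: s(t) = 810·cos(3·t). We have snap s(t) = 810·cos(3·t). Substituting t = 7.742873130958409: s(7.742873130958409) = -265.021715570592.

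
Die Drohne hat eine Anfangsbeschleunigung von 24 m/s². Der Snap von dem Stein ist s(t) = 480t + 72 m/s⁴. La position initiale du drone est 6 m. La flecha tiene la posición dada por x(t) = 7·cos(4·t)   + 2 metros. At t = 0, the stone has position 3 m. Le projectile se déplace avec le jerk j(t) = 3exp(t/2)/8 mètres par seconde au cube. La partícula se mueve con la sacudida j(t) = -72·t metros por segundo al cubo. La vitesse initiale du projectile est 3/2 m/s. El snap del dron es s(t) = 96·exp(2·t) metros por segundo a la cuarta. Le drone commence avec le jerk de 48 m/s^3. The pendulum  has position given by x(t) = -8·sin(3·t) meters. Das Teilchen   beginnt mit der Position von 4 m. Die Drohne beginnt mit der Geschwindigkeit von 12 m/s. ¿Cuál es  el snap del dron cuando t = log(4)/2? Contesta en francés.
En utilisant s(t) = 96·exp(2·t) et en substituant t = log(4)/2, nous trouvons s = 384.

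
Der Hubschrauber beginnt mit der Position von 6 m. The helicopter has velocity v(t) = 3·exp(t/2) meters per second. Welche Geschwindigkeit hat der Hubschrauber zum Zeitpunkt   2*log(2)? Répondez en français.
Nous avons la vitesse v(t) = 3·exp(t/2). En substituant t = 2*log(2): v(2*log(2)) = 6.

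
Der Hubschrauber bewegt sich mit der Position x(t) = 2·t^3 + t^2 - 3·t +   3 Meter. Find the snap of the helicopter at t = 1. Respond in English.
We must differentiate our position equation x(t) = 2·t^3 + t^2 - 3·t + 3 4 times. The derivative of position gives velocity: v(t) = 6·t^2 + 2·t - 3. The derivative of velocity gives acceleration: a(t) = 12·t + 2. Differentiating acceleration, we get jerk: j(t) = 12. The derivative of jerk gives snap: s(t) = 0. We have snap s(t) = 0. Substituting t = 1: s(1) = 0.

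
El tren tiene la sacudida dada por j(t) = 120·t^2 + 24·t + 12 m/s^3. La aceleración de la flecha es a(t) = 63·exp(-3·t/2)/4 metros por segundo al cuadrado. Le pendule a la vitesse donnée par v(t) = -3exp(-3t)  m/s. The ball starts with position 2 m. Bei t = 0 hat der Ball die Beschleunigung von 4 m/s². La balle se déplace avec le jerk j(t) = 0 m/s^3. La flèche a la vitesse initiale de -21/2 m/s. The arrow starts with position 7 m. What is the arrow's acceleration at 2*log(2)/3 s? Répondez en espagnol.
De la ecuación de la aceleración a(t) = 63·exp(-3·t/2)/4, sustituimos t = 2*log(2)/3 para obtener a = 63/8.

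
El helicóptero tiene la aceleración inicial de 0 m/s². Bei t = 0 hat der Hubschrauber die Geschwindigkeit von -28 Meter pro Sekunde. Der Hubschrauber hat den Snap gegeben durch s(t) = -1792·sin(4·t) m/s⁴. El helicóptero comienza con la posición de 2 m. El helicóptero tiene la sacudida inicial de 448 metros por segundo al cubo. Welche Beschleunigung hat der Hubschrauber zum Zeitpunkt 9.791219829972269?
Um dies zu lösen, müssen wir 2 Stammfunktionen unserer Gleichung für den Snap s(t) = -1792·sin(4·t) finden. Durch Integration von dem Snap und Verwendung der Anfangsbedingung j(0) = 448, erhalten wir j(t) = 448·cos(4·t). Mit ∫j(t)dt und Anwendung von a(0) = 0, finden wir a(t) = 112·sin(4·t). Aus der Gleichung für die Beschleunigung a(t) = 112·sin(4·t), setzen wir t = 9.791219829972269 ein und erhalten a = 111.382828328750.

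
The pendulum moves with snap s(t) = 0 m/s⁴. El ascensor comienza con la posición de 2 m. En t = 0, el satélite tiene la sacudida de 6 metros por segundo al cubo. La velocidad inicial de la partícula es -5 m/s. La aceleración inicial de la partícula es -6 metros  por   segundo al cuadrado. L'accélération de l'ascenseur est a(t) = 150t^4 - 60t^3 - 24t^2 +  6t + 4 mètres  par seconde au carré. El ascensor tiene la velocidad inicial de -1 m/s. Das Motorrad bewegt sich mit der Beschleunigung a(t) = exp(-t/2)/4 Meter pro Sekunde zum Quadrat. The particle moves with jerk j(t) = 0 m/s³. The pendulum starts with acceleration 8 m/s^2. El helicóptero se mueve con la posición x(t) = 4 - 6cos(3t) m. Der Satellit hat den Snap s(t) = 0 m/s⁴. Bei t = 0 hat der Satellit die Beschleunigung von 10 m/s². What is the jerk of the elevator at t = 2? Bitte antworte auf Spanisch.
Partiendo de la aceleración a(t) = 150·t^4 - 60·t^3 - 24·t^2 + 6·t + 4, tomamos 1 derivada. Derivando la aceleración, obtenemos la sacudida: j(t) = 600·t^3 - 180·t^2 - 48·t + 6. De la ecuación de la sacudida j(t) = 600·t^3 - 180·t^2 - 48·t + 6, sustituimos t = 2 para obtener j = 3990.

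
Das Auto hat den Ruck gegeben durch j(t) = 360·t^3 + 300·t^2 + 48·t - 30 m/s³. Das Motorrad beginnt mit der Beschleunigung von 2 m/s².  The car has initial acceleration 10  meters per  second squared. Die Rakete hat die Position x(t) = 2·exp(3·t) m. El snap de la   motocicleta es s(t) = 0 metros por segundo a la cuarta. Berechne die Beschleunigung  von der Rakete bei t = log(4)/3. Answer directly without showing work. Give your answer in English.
a(log(4)/3) = 72.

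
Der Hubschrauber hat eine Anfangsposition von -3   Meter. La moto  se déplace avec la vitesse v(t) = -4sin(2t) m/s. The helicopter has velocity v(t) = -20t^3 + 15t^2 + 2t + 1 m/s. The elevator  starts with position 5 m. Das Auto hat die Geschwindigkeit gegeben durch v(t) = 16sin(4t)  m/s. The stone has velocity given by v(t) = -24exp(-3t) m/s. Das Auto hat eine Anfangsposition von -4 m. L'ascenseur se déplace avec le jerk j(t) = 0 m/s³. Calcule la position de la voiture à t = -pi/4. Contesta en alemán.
Wir müssen unsere Gleichung für die Geschwindigkeit v(t) = 16·sin(4·t) 1-mal integrieren. Die Stammfunktion von der Geschwindigkeit, mit x(0) = -4, ergibt die Position: x(t) = -4·cos(4·t). Aus der Gleichung für die Position x(t) = -4·cos(4·t), setzen wir t = -pi/4 ein und erhalten x = 4.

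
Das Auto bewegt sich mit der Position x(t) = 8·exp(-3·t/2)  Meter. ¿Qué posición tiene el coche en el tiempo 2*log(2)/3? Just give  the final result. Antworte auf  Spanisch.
En t = 2*log(2)/3, x = 4.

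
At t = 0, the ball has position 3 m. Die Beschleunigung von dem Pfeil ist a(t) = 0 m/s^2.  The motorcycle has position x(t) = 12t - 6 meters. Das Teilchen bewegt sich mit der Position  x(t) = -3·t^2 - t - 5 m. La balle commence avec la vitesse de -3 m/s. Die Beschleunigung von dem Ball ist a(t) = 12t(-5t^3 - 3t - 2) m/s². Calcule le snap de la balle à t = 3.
Nous devons dériver notre équation de l'accélération a(t) = 12·t·(-5·t^3 - 3·t - 2) 2 fois. En dérivant l'accélération, nous obtenons le jerk: j(t) = -60·t^3 + 12·t·(-15·t^2 - 3) - 36·t - 24. La dérivée du jerk donne le snap: s(t) = -720·t^2 - 72. Nous avons le snap s(t) = -720·t^2 - 72. En substituant t = 3: s(3) = -6552.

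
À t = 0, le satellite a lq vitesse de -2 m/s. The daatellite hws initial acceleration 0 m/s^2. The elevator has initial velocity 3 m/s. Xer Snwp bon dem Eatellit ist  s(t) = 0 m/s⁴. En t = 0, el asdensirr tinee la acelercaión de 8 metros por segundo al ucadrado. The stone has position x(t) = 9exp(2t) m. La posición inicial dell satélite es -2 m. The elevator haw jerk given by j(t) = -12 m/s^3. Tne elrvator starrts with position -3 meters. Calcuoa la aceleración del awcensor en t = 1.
Debemos encontrar la integral de nuestra ecuación de la sacudida j(t) = -12 1 vez. La integral de la sacudida es la aceleración. Usando a(0) = 8, obtenemos a(t) = 8 - 12·t. De la ecuación de la aceleración a(t) = 8 - 12·t, sustituimos t = 1 para obtener a = -4.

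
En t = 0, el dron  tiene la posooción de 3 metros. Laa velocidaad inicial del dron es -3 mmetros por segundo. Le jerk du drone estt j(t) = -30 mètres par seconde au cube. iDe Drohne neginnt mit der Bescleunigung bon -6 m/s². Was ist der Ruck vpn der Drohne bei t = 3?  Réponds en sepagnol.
De la ecuación de la sacudida j(t) = -30, sustituimos t = 3 para obtener j = -30.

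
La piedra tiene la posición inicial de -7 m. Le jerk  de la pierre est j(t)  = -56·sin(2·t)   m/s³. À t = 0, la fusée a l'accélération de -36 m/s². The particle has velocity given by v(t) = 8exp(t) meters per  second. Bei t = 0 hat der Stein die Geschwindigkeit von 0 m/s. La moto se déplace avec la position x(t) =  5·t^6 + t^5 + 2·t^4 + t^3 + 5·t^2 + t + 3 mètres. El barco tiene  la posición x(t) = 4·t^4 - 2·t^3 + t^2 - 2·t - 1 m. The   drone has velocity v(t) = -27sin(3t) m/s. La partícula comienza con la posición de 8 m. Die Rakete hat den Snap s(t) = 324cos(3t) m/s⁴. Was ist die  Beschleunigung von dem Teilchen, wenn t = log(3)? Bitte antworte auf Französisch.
En partant de la vitesse v(t) = 8·exp(t), nous prenons 1 dérivée. En dérivant la vitesse, nous obtenons l'accélération: a(t) = 8·exp(t). En utilisant a(t) = 8·exp(t) et en substituant t = log(3), nous trouvons a = 24.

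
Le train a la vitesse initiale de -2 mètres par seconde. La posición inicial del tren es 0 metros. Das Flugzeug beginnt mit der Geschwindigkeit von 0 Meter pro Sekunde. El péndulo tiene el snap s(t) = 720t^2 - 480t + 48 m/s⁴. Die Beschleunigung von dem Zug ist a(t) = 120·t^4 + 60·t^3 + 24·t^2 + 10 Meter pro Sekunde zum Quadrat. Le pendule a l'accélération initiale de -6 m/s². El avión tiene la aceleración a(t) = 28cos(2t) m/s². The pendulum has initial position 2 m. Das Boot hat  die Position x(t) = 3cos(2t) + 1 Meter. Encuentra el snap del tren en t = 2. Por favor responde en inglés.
To solve this, we need to take 2 derivatives of our acceleration equation a(t) = 120·t^4 + 60·t^3 + 24·t^2 + 10. The derivative of acceleration gives jerk: j(t) = 480·t^3 + 180·t^2 + 48·t. Differentiating jerk, we get snap: s(t) = 1440·t^2 + 360·t + 48. From the given snap equation s(t) = 1440·t^2 + 360·t + 48, we substitute t = 2 to get s = 6528.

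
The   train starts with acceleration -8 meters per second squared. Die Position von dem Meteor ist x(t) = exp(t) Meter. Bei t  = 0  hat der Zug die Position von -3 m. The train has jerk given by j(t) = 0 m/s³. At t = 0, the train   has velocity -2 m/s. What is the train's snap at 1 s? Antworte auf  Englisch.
Starting from jerk j(t) = 0, we take 1 derivative. Differentiating jerk, we get snap: s(t) = 0. From the given snap equation s(t) = 0, we substitute t = 1 to get s = 0.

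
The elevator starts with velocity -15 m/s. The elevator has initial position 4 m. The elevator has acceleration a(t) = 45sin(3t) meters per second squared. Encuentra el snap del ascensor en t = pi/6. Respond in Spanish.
Partiendo de la aceleración a(t) = 45·sin(3·t), tomamos 2 derivadas. Derivando la aceleración, obtenemos la sacudida: j(t) = 135·cos(3·t). Tomando d/dt de j(t), encontramos s(t) = -405·sin(3·t). Usando s(t) = -405·sin(3·t) y sustituyendo t = pi/6, encontramos s = -405.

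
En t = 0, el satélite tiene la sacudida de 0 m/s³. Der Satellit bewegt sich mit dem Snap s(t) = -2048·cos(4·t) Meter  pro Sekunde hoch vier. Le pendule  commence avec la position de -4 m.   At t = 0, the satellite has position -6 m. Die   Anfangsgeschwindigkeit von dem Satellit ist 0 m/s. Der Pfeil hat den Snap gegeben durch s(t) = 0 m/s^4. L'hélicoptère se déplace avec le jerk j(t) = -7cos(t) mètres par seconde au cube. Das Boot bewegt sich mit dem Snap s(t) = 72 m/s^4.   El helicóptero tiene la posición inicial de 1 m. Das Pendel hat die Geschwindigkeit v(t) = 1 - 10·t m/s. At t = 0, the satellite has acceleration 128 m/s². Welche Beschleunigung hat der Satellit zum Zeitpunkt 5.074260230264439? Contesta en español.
Necesitamos integrar nuestra ecuación del snap s(t) = -2048·cos(4·t) 2 veces. La integral del snap es la sacudida. Usando j(0) = 0, obtenemos j(t) = -512·sin(4·t). Tomando ∫j(t)dt y aplicando a(0) = 128, encontramos a(t) = 128·cos(4·t). De la ecuación de la aceleración a(t) = 128·cos(4·t), sustituimos t = 5.074260230264439 para obtener a = 15.7438795880717.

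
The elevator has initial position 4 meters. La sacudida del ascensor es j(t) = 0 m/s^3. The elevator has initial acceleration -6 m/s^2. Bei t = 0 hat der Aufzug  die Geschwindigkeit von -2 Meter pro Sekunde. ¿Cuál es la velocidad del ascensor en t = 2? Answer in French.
Pour résoudre ceci, nous devons prendre 2 intégrales de notre équation du jerk j(t) = 0. La primitive du jerk est l'accélération. En utilisant a(0) = -6, nous obtenons a(t) = -6. En prenant ∫a(t)dt et en appliquant v(0) = -2, nous trouvons v(t) = -6·t - 2. En utilisant v(t) = -6·t - 2 et en substituant t = 2, nous trouvons v = -14.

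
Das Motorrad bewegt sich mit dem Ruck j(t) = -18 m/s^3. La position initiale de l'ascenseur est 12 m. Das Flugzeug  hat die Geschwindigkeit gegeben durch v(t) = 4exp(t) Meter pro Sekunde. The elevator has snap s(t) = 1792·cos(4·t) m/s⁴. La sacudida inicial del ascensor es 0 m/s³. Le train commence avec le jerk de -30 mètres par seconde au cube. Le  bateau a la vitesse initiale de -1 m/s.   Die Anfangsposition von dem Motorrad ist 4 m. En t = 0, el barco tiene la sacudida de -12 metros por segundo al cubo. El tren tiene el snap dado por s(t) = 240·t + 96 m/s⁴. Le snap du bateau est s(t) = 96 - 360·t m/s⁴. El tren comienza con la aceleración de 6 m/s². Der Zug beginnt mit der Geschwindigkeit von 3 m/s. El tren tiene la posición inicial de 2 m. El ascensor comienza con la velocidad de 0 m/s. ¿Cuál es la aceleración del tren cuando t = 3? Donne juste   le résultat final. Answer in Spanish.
La aceleración en t = 3 es a = 1428.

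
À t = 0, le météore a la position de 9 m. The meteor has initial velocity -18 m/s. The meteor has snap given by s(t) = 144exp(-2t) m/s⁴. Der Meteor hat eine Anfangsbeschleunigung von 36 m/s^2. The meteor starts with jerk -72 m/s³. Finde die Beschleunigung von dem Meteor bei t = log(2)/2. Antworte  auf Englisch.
Starting from snap s(t) = 144·exp(-2·t), we take 2 antiderivatives. Finding the integral of s(t) and using j(0) = -72: j(t) = -72·exp(-2·t). Taking ∫j(t)dt and applying a(0) = 36, we find a(t) = 36·exp(-2·t). From the given acceleration equation a(t) = 36·exp(-2·t), we substitute t = log(2)/2 to get a = 18.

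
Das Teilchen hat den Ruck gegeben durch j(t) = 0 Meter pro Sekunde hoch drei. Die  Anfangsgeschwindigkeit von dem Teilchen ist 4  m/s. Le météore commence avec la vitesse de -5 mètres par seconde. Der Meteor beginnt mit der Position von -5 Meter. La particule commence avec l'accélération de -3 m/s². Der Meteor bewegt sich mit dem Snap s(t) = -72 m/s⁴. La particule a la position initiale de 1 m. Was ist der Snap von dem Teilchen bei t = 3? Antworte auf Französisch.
En partant du jerk j(t) = 0, nous prenons 1 dérivée. La dérivée du jerk donne le snap: s(t) = 0. En utilisant s(t) = 0 et en substituant t = 3, nous trouvons s = 0.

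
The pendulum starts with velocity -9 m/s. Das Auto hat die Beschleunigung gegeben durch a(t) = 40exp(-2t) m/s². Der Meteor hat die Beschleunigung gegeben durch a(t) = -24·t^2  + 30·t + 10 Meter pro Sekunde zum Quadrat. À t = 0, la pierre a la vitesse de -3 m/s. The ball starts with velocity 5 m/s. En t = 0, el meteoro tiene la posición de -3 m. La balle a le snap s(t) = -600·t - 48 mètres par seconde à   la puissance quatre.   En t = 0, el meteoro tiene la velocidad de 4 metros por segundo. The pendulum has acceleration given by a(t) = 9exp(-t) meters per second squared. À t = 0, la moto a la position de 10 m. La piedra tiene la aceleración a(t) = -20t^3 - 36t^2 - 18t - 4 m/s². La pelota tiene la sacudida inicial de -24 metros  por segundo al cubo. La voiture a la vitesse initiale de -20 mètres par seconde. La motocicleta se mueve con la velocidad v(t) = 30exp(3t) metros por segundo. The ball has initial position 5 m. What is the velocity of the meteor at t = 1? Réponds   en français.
En partant de l'accélération a(t) = -24·t^2 + 30·t + 10, nous prenons 1 primitive. En intégrant l'accélération et en utilisant la condition initiale v(0) = 4, nous obtenons v(t) = -8·t^3 + 15·t^2 + 10·t + 4. En utilisant v(t) = -8·t^3 + 15·t^2 + 10·t + 4 et en substituant t = 1, nous trouvons v = 21.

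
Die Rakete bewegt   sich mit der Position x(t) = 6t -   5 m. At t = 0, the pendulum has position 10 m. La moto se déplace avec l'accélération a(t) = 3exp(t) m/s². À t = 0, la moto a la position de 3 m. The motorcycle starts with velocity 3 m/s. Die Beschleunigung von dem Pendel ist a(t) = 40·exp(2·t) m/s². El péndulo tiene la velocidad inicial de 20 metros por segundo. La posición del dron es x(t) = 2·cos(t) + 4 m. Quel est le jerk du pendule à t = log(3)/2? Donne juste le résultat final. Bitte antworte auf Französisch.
Le jerk à t = log(3)/2 est j = 240.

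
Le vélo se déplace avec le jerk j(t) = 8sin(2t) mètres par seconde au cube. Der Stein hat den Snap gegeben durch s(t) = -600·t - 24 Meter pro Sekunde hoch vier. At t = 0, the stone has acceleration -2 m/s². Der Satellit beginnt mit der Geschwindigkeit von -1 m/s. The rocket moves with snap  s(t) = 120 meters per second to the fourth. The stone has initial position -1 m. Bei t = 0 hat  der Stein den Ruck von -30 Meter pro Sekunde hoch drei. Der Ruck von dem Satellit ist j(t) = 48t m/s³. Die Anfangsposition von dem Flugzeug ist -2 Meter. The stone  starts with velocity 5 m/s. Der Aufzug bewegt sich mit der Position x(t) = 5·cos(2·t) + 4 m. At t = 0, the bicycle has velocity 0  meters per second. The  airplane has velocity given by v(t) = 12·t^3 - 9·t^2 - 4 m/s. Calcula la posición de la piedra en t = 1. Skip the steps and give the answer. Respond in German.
Die Position bei t = 1 ist x = -8.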